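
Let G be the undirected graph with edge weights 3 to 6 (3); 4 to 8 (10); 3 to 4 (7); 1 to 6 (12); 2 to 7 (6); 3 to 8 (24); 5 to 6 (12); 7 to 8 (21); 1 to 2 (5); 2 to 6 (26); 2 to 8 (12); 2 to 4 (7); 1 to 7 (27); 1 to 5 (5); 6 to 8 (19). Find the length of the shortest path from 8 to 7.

18

Some routes from 8 to 7:
8-4-3-6-1-2-7: 10 + 7 + 3 + 12 + 5 + 6 = 43
8-6-3-4-2-7: 19 + 3 + 7 + 7 + 6 = 42
8-2-7: 12 + 6 = 18
8-7: 21
8-6-1-2-7: 19 + 12 + 5 + 6 = 42
8-4-2-7: 10 + 7 + 6 = 23
Shortest: 18.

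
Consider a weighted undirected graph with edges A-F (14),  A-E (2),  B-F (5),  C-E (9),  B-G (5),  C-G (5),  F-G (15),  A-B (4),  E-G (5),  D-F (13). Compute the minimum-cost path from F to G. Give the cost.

10

A few of the F→G routes:
F → B → A → E → G: 5 + 4 + 2 + 5 = 16
F → A → B → G: 14 + 4 + 5 = 23
F → B → G: 5 + 5 = 10
F → G: 15
F → A → E → G: 14 + 2 + 5 = 21
Shortest: 10.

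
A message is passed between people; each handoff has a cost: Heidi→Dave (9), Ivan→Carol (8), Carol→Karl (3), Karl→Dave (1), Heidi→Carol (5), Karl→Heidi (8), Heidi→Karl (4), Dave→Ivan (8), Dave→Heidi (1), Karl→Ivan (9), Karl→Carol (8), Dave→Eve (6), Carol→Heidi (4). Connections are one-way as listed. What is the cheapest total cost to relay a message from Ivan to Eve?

Paths from Ivan to Eve:
Ivan -> Carol -> Karl -> Dave -> Eve: 8 + 3 + 1 + 6 = 18
Ivan -> Carol -> Karl -> Heidi -> Dave -> Eve: 8 + 3 + 8 + 9 + 6 = 34
Ivan -> Carol -> Heidi -> Karl -> Dave -> Eve: 8 + 4 + 4 + 1 + 6 = 23
Ivan -> Carol -> Heidi -> Dave -> Eve: 8 + 4 + 9 + 6 = 27
Shortest: 18.

18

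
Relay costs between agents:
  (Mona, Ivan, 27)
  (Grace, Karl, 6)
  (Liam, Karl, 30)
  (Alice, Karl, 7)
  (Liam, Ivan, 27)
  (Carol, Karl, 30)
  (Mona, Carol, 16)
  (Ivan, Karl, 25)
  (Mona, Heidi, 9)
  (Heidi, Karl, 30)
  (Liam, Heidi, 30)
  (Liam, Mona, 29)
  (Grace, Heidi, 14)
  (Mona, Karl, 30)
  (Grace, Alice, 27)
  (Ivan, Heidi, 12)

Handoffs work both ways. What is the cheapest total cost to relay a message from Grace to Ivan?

26

Comparing a few candidate routes:
Grace-Karl-Heidi-Ivan: 6 + 30 + 12 = 48
Grace-Heidi-Ivan: 14 + 12 = 26
Grace-Karl-Ivan: 6 + 25 = 31
Grace-Karl-Mona-Heidi-Ivan: 6 + 30 + 9 + 12 = 57
Grace-Heidi-Mona-Ivan: 14 + 9 + 27 = 50
Shortest: 26.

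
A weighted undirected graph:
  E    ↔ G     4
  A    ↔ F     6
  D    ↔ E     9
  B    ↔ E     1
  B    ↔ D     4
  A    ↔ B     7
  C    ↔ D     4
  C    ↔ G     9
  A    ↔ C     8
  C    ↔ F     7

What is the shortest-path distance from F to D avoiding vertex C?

17

Paths from F to D avoiding C:
F→A→B→D: 6 + 7 + 4 = 17
F→A→B→E→D: 6 + 7 + 1 + 9 = 23
Shortest: 17.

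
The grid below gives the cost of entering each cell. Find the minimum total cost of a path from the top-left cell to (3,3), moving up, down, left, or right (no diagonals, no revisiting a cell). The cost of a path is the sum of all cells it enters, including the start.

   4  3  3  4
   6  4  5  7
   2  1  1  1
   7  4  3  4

Best path: [0,0]→[0,1]→[1,1]→[2,1]→[2,2]→[2,3]→[3,3]
Cost: 4 + 3 + 4 + 1 + 1 + 1 + 4 = 18

18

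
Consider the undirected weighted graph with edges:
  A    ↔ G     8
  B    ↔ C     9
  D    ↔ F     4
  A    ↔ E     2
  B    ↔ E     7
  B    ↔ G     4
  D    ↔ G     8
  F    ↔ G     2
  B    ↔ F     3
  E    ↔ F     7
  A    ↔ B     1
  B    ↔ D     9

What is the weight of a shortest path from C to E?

Comparing a few candidate routes:
C - B - A - E: 9 + 1 + 2 = 12
C - B - E: 9 + 7 = 16
C - B - F - E: 9 + 3 + 7 = 19
Best route has total 12.

12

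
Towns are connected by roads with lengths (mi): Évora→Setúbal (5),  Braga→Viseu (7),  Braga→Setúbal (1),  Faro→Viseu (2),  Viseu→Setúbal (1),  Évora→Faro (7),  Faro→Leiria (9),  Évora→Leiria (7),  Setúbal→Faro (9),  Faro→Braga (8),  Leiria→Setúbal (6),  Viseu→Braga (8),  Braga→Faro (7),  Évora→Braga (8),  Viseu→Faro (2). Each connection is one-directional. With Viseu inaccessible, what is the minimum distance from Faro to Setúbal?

9

Routes from Faro to Setúbal avoiding Viseu:
Faro→Braga→Setúbal: 8 + 1 = 9
Faro→Leiria→Setúbal: 9 + 6 = 15
The minimum is 9 mi.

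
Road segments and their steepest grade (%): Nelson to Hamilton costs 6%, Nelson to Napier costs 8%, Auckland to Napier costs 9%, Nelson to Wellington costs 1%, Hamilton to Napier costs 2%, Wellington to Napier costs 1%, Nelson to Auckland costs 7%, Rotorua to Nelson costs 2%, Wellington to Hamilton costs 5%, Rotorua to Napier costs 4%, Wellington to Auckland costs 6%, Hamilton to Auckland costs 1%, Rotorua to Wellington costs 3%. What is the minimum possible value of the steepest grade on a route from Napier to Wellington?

1

Some routes from Napier to Wellington:
Napier → Rotorua → Wellington: max(4, 3) = 4
Napier → Hamilton → Auckland → Wellington: max(2, 1, 6) = 6
Napier → Wellington: max(1) = 1
Napier → Rotorua → Nelson → Wellington: max(4, 2, 1) = 4
Napier → Hamilton → Wellington: max(2, 5) = 5
Smallest bottleneck: 1%.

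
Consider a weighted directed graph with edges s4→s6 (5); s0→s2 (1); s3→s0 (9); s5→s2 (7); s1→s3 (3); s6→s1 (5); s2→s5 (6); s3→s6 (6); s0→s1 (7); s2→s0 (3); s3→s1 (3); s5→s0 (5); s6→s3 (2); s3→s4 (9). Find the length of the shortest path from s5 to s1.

12

Routes from s5 to s1:
s5 - s2 - s0 - s1: 7 + 3 + 7 = 17
s5 - s0 - s1: 5 + 7 = 12
The minimum is 12.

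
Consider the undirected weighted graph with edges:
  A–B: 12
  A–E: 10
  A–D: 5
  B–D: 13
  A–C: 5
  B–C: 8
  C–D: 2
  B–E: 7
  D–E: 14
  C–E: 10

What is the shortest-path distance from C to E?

10

Some routes from C to E:
C-E: 10
C-A-E: 5 + 10 = 15
C-B-E: 8 + 7 = 15
Best route has total 10.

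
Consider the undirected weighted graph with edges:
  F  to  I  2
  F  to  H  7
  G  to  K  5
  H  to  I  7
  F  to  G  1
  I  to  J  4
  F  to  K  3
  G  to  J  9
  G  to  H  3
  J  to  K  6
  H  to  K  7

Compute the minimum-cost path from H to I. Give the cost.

Some routes from H to I:
H → K → F → I: 7 + 3 + 2 = 12
H → F → I: 7 + 2 = 9
H → G → F → I: 3 + 1 + 2 = 6
H → I: 7
Shortest: 6.

6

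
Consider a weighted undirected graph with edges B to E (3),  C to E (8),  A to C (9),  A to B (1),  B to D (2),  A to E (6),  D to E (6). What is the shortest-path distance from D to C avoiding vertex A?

13

Candidate routes:
D-E-C: 6 + 8 = 14
D-B-E-C: 2 + 3 + 8 = 13
Best route has total 13.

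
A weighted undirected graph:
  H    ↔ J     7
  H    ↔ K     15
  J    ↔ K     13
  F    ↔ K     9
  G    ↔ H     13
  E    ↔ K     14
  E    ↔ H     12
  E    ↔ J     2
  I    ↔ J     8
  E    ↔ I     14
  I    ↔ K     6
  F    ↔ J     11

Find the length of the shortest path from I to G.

28

Some routes from I to G:
I → J → E → H → G: 8 + 2 + 12 + 13 = 35
I → E → H → G: 14 + 12 + 13 = 39
I → E → J → H → G: 14 + 2 + 7 + 13 = 36
I → J → H → G: 8 + 7 + 13 = 28
I → K → H → G: 6 + 15 + 13 = 34
The minimum is 28.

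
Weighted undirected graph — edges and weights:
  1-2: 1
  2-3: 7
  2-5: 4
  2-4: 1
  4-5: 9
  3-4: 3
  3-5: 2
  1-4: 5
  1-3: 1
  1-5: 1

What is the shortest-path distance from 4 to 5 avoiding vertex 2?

5

A few of the 4→5 routes:
4→1→3→5: 5 + 1 + 2 = 8
4→3→5: 3 + 2 = 5
4→3→1→5: 3 + 1 + 1 = 5
4→1→5: 5 + 1 = 6
Shortest: 5.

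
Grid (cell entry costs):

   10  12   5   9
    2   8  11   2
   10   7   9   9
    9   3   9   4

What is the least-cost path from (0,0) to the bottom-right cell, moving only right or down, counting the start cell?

43

Best path: [0,0] -> [1,0] -> [1,1] -> [2,1] -> [3,1] -> [3,2] -> [3,3]
Cost: 10 + 2 + 8 + 7 + 3 + 9 + 4 = 43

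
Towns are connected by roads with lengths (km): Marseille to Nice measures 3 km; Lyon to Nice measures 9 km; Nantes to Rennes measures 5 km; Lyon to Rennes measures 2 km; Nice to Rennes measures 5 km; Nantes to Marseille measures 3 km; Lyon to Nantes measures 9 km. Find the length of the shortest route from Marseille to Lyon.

10

Some routes from Marseille to Lyon:
Marseille-Nantes-Lyon: 3 + 9 = 12
Marseille-Nice-Rennes-Lyon: 3 + 5 + 2 = 10
Marseille-Nantes-Rennes-Lyon: 3 + 5 + 2 = 10
Marseille-Nice-Lyon: 3 + 9 = 12
Shortest: 10 km.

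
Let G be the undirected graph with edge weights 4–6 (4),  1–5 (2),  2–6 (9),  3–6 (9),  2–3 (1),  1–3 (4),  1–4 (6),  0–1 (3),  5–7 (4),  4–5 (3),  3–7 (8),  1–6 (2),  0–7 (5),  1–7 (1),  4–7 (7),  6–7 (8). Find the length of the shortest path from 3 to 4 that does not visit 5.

10

Comparing a few candidate routes:
3 - 6 - 4: 9 + 4 = 13
3 - 1 - 7 - 4: 4 + 1 + 7 = 12
3 - 1 - 4: 4 + 6 = 10
3 - 1 - 6 - 4: 4 + 2 + 4 = 10
The minimum is 10.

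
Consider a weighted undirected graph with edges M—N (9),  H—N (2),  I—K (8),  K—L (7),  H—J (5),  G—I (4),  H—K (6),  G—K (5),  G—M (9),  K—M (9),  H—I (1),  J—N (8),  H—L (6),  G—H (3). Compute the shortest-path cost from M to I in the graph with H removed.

Paths from M to I avoiding H:
M → K → I: 9 + 8 = 17
M → G → K → I: 9 + 5 + 8 = 22
M → K → G → I: 9 + 5 + 4 = 18
M → G → I: 9 + 4 = 13
Best route has total 13.

13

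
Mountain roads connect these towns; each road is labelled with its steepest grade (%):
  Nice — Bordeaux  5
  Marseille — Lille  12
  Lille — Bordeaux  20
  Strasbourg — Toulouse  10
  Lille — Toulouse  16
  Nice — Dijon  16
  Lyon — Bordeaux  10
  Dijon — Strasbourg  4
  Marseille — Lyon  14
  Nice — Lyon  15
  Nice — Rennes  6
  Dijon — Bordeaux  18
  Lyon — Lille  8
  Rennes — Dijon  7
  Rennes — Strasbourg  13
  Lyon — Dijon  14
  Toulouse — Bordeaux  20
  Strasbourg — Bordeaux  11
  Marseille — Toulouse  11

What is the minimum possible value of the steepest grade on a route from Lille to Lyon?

Some routes from Lille to Lyon:
Lille - Marseille - Toulouse - Strasbourg - Rennes - Nice - Bordeaux - Lyon: max(12, 11, 10, 13, 6, 5, 10) = 13
Lille - Marseille - Lyon: max(12, 14) = 14
Lille - Lyon: max(8) = 8
Lille - Marseille - Toulouse - Strasbourg - Bordeaux - Lyon: max(12, 11, 10, 11, 10) = 12
Lille - Marseille - Toulouse - Strasbourg - Dijon - Rennes - Nice - Bordeaux - Lyon: max(12, 11, 10, 4, 7, 6, 5, 10) = 12
Best route has worst link 8%.

8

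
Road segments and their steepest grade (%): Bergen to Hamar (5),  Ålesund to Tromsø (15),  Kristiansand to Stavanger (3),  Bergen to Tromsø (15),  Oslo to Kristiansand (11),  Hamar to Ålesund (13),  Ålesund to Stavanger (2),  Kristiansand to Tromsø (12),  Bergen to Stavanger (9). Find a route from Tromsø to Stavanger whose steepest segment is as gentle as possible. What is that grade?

12

Routes from Tromsø to Stavanger:
Tromsø→Kristiansand→Stavanger: max(12, 3) = 12
Tromsø→Bergen→Stavanger: max(15, 9) = 15
Tromsø→Bergen→Hamar→Ålesund→Stavanger: max(15, 5, 13, 2) = 15
Tromsø→Ålesund→Hamar→Bergen→Stavanger: max(15, 13, 5, 9) = 15
Tromsø→Ålesund→Stavanger: max(15, 2) = 15
Smallest bottleneck: 12%.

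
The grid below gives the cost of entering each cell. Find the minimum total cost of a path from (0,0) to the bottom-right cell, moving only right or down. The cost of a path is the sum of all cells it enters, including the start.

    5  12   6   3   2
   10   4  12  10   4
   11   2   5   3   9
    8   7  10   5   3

37

One optimal route is [0,0] -> [1,0] -> [1,1] -> [2,1] -> [2,2] -> [2,3] -> [3,3] -> [3,4].
Its cost is 5 + 10 + 4 + 2 + 5 + 3 + 5 + 3 = 37.
For comparison, the top-then-right route costs 44.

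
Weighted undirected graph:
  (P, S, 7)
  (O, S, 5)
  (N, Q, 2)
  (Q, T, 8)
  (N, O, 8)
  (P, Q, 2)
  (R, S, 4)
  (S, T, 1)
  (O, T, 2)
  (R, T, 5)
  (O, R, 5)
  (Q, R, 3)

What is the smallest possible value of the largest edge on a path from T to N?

4

A few of the T→N routes:
T - O - S - R - Q - N: max(2, 5, 4, 3, 2) = 5
T - O - R - Q - N: max(2, 5, 3, 2) = 5
T - S - R - Q - N: max(1, 4, 3, 2) = 4
Best route has worst link 4.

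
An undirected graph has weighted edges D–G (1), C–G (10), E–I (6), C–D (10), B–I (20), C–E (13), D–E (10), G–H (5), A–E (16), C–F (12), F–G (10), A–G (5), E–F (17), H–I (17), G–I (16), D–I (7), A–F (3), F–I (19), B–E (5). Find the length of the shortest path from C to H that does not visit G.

34

A few of the C→H routes:
C→E→D→I→H: 13 + 10 + 7 + 17 = 47
C→E→I→H: 13 + 6 + 17 = 36
C→D→I→H: 10 + 7 + 17 = 34
C→D→E→I→H: 10 + 10 + 6 + 17 = 43
The minimum is 34.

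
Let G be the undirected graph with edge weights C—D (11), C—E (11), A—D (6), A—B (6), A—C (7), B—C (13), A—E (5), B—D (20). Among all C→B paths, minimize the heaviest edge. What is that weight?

7

A few of the C→B routes:
C -> A -> B: max(7, 6) = 7
C -> D -> A -> B: max(11, 6, 6) = 11
C -> E -> A -> B: max(11, 5, 6) = 11
C -> B: max(13) = 13
Smallest bottleneck: 7.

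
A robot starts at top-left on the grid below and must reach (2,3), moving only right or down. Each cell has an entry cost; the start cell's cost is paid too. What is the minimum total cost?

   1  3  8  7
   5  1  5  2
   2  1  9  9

21

One optimal route is (0,0) -> (0,1) -> (1,1) -> (1,2) -> (1,3) -> (2,3).
Its cost is 1 + 3 + 1 + 5 + 2 + 9 = 21.
(Top row then right column would cost 30.)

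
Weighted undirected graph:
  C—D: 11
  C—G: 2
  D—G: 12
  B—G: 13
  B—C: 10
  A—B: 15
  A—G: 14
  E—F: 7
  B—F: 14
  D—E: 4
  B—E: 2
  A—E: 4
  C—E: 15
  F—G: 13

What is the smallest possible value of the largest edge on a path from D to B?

Some routes from D to B:
D→C→B: max(11, 10) = 11
D→G→F→E→B: max(12, 13, 7, 2) = 13
D→G→C→B: max(12, 2, 10) = 12
D→C→G→B: max(11, 2, 13) = 13
D→E→B: max(4, 2) = 4
D→G→B: max(12, 13) = 13
Smallest bottleneck: 4.

4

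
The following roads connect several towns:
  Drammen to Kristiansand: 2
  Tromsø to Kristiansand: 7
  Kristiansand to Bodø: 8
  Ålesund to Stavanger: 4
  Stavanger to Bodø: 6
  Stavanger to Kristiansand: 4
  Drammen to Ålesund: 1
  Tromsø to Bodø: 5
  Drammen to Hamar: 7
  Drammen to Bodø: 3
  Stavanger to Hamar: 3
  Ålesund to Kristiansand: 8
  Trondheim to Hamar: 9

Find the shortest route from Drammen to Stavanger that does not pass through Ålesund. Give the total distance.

Checking several routes:
Drammen - Bodø - Tromsø - Kristiansand - Stavanger: 3 + 5 + 7 + 4 = 19
Drammen - Bodø - Kristiansand - Stavanger: 3 + 8 + 4 = 15
Drammen - Kristiansand - Bodø - Stavanger: 2 + 8 + 6 = 16
Drammen - Hamar - Stavanger: 7 + 3 = 10
Drammen - Kristiansand - Stavanger: 2 + 4 = 6
Drammen - Bodø - Stavanger: 3 + 6 = 9
The minimum is 6.

6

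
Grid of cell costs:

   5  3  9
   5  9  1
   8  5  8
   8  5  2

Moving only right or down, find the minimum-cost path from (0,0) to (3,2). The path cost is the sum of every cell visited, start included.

28

Cheapest: (0,0) -> (0,1) -> (0,2) -> (1,2) -> (2,2) -> (3,2)
  5 + 3 + 9 + 1 + 8 + 2 = 28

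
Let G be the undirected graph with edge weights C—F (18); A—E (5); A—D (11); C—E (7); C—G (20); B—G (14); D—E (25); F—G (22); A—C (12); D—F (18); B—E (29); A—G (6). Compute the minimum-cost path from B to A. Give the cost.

A few of the B→A routes:
B → G → A: 14 + 6 = 20
B → E → A: 29 + 5 = 34
B → G → C → A: 14 + 20 + 12 = 46
B → G → C → E → A: 14 + 20 + 7 + 5 = 46
Shortest: 20.

20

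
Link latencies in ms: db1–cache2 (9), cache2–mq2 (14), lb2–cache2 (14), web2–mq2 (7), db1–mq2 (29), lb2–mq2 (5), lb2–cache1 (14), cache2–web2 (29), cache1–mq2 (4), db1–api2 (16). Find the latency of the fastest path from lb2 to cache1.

9

Candidate routes:
lb2 - cache2 - db1 - mq2 - cache1: 14 + 9 + 29 + 4 = 56
lb2 - cache2 - web2 - mq2 - cache1: 14 + 29 + 7 + 4 = 54
lb2 - cache1: 14
lb2 - cache2 - mq2 - cache1: 14 + 14 + 4 = 32
lb2 - mq2 - cache1: 5 + 4 = 9
Best route has total 9 ms.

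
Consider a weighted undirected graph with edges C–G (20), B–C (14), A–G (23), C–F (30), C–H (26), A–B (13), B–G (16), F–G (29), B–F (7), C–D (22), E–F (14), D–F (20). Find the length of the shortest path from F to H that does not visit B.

Candidate routes:
F -> G -> C -> H: 29 + 20 + 26 = 75
F -> C -> H: 30 + 26 = 56
F -> D -> C -> H: 20 + 22 + 26 = 68
Best route has total 56.

56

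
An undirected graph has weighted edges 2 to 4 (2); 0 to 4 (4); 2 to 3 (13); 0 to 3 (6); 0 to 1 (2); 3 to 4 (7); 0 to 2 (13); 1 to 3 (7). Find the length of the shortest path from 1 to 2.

Comparing a few candidate routes:
1 -> 3 -> 4 -> 2: 7 + 7 + 2 = 16
1 -> 0 -> 2: 2 + 13 = 15
1 -> 0 -> 4 -> 2: 2 + 4 + 2 = 8
Best route has total 8.

8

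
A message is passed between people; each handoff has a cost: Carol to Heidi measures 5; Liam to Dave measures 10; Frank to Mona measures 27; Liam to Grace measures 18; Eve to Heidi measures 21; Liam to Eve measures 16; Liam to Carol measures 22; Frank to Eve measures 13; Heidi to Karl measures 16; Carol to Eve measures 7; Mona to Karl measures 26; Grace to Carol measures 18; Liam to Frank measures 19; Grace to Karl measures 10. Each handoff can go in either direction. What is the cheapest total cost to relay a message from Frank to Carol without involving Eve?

41

Paths from Frank to Carol avoiding Eve:
Frank → Liam → Grace → Carol: 19 + 18 + 18 = 55
Frank → Liam → Grace → Karl → Heidi → Carol: 19 + 18 + 10 + 16 + 5 = 68
Frank → Mona → Karl → Grace → Liam → Carol: 27 + 26 + 10 + 18 + 22 = 103
Frank → Mona → Karl → Heidi → Carol: 27 + 26 + 16 + 5 = 74
Frank → Liam → Carol: 19 + 22 = 41
Frank → Mona → Karl → Grace → Carol: 27 + 26 + 10 + 18 = 81
The minimum is 41.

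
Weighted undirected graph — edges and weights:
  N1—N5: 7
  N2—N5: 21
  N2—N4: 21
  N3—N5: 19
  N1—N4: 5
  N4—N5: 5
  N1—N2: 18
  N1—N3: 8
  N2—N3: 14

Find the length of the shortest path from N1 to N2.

18

Comparing a few candidate routes:
N1 -> N5 -> N2: 7 + 21 = 28
N1 -> N5 -> N4 -> N2: 7 + 5 + 21 = 33
N1 -> N4 -> N2: 5 + 21 = 26
N1 -> N3 -> N2: 8 + 14 = 22
N1 -> N2: 18
N1 -> N4 -> N5 -> N2: 5 + 5 + 21 = 31
Best route has total 18.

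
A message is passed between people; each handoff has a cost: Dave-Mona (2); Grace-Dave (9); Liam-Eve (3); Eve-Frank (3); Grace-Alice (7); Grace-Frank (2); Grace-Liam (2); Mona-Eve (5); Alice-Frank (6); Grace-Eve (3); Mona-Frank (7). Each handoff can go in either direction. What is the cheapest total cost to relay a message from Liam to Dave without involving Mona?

11

Routes from Liam to Dave avoiding Mona:
Liam -> Eve -> Frank -> Grace -> Dave: 3 + 3 + 2 + 9 = 17
Liam -> Eve -> Grace -> Dave: 3 + 3 + 9 = 15
Liam -> Eve -> Frank -> Alice -> Grace -> Dave: 3 + 3 + 6 + 7 + 9 = 28
Liam -> Grace -> Dave: 2 + 9 = 11
Shortest: 11.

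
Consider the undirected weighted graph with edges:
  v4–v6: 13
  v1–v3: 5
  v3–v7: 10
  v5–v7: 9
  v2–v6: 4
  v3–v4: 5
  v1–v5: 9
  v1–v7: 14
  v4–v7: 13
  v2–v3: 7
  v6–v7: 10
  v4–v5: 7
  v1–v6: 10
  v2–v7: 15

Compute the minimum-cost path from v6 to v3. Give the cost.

11

Checking several routes:
v6 -> v2 -> v3: 4 + 7 = 11
v6 -> v4 -> v3: 13 + 5 = 18
v6 -> v1 -> v3: 10 + 5 = 15
Shortest: 11.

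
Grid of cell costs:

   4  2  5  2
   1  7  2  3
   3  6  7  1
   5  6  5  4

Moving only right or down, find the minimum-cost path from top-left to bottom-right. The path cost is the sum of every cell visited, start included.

Cheapest: r0c0→r0c1→r0c2→r0c3→r1c3→r2c3→r3c3
  4 + 2 + 5 + 2 + 3 + 1 + 4 = 21

21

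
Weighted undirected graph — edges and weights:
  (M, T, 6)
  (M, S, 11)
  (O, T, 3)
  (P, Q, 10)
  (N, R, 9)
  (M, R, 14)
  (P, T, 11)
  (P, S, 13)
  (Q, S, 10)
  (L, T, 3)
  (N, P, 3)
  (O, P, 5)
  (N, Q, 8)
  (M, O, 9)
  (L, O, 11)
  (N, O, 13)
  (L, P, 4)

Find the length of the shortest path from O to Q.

Checking several routes:
O - P - Q: 5 + 10 = 15
O - T - L - P - N - Q: 3 + 3 + 4 + 3 + 8 = 21
O - P - N - Q: 5 + 3 + 8 = 16
O - T - L - P - Q: 3 + 3 + 4 + 10 = 20
Best route has total 15.

15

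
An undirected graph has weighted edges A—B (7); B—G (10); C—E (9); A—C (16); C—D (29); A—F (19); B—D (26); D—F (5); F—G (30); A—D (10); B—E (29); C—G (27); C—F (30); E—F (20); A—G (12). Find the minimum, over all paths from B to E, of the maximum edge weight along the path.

16

Comparing a few candidate routes:
B→G→A→F→E: max(10, 12, 19, 20) = 20
B→A→C→E: max(7, 16, 9) = 16
B→A→D→F→E: max(7, 10, 5, 20) = 20
B→G→A→D→F→E: max(10, 12, 10, 5, 20) = 20
B→A→F→E: max(7, 19, 20) = 20
B→G→A→C→E: max(10, 12, 16, 9) = 16
Best route has worst link 16.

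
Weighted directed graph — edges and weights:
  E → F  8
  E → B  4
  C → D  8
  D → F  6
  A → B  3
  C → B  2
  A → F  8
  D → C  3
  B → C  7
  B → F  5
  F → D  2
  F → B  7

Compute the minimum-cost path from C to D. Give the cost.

Routes from C to D:
C → B → F → D: 2 + 5 + 2 = 9
C → D: 8
The minimum is 8.

8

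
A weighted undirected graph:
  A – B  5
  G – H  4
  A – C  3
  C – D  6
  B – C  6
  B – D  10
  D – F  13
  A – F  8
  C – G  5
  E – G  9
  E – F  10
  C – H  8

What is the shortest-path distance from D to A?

9

Some routes from D to A:
D - F - A: 13 + 8 = 21
D - C - A: 6 + 3 = 9
D - B - A: 10 + 5 = 15
D - C - B - A: 6 + 6 + 5 = 17
D - B - C - A: 10 + 6 + 3 = 19
Best route has total 9.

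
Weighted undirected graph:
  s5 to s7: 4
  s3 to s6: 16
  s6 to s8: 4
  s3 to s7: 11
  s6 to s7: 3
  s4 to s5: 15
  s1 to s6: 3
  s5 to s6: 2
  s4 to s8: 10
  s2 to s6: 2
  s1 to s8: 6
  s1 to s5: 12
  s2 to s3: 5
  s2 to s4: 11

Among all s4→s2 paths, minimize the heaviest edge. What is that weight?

10

A few of the s4→s2 routes:
s4 - s8 - s1 - s6 - s7 - s3 - s2: max(10, 6, 3, 3, 11, 5) = 11
s4 - s8 - s6 - s5 - s7 - s3 - s2: max(10, 4, 2, 4, 11, 5) = 11
s4 - s8 - s1 - s6 - s5 - s7 - s3 - s2: max(10, 6, 3, 2, 4, 11, 5) = 11
s4 - s8 - s1 - s6 - s2: max(10, 6, 3, 2) = 10
s4 - s8 - s6 - s2: max(10, 4, 2) = 10
s4 - s2: max(11) = 11
Smallest bottleneck: 10.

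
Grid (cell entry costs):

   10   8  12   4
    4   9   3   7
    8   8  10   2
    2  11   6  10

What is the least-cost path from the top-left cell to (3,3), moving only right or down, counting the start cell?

45

Path (0,0) (1,0) (1,1) (1,2) (1,3) (2,3) (3,3): 10 + 4 + 9 + 3 + 7 + 2 + 10 = 45.
For comparison, the top-then-right route costs 53.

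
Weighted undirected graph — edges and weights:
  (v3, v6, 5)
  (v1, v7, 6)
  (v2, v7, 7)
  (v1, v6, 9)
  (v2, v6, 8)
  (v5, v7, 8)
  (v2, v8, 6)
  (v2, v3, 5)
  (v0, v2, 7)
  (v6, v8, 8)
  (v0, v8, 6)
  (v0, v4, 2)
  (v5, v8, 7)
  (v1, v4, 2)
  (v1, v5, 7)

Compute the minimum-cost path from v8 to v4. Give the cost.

Checking several routes:
v8 -> v0 -> v4: 6 + 2 = 8
v8 -> v6 -> v1 -> v4: 8 + 9 + 2 = 19
v8 -> v2 -> v7 -> v1 -> v4: 6 + 7 + 6 + 2 = 21
v8 -> v5 -> v1 -> v4: 7 + 7 + 2 = 16
v8 -> v2 -> v0 -> v4: 6 + 7 + 2 = 15
Best route has total 8.

8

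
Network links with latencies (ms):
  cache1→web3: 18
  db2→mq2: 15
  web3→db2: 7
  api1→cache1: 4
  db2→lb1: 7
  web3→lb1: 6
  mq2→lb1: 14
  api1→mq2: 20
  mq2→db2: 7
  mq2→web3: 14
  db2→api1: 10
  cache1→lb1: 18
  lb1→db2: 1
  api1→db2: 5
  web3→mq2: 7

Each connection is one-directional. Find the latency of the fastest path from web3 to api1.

Candidate routes:
web3 - mq2 - db2 - api1: 7 + 7 + 10 = 24
web3 - mq2 - lb1 - db2 - api1: 7 + 14 + 1 + 10 = 32
web3 - lb1 - db2 - api1: 6 + 1 + 10 = 17
web3 - db2 - api1: 7 + 10 = 17
Best route has total 17 ms.

17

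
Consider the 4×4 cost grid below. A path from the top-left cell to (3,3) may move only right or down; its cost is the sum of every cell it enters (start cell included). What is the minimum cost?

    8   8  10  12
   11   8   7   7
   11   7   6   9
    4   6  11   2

Best path: (0,0) → (0,1) → (1,1) → (1,2) → (2,2) → (2,3) → (3,3)
Cost: 8 + 8 + 8 + 7 + 6 + 9 + 2 = 48
For comparison, the top-then-right route costs 56.

48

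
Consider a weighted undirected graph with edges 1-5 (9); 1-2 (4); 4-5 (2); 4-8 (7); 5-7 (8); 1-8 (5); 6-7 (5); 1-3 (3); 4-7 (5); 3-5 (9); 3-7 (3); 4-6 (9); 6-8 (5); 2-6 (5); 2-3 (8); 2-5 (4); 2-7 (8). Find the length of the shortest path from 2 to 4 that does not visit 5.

Checking several routes:
2 - 6 - 4: 5 + 9 = 14
2 - 7 - 4: 8 + 5 = 13
2 - 1 - 3 - 7 - 4: 4 + 3 + 3 + 5 = 15
Best route has total 13.

13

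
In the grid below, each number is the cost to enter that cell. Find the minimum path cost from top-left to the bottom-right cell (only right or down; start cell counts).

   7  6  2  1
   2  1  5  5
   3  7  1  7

23

Path [0,0] [1,0] [1,1] [1,2] [2,2] [2,3]: 7 + 2 + 1 + 5 + 1 + 7 = 23.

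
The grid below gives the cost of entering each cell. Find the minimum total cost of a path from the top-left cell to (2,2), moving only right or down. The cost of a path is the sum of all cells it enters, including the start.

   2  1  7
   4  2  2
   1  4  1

Best path: [0,0]→[0,1]→[1,1]→[1,2]→[2,2]
Cost: 2 + 1 + 2 + 2 + 1 = 8
For comparison, the top-then-right route costs 13.

8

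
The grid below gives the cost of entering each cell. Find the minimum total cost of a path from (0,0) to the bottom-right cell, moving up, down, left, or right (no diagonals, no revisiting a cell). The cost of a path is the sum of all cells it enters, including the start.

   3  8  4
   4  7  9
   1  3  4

Best path: r0c0→r1c0→r2c0→r2c1→r2c2
Cost: 3 + 4 + 1 + 3 + 4 = 15

15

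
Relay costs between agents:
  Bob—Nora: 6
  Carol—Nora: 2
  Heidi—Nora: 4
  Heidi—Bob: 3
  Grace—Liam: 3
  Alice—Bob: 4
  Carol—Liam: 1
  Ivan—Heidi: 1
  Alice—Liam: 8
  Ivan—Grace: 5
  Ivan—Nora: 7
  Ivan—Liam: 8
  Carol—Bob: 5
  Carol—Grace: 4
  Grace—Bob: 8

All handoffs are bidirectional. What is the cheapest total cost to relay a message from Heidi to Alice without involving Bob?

Checking several routes:
Heidi → Ivan → Liam → Alice: 1 + 8 + 8 = 17
Heidi → Nora → Carol → Liam → Alice: 4 + 2 + 1 + 8 = 15
Heidi → Ivan → Grace → Liam → Alice: 1 + 5 + 3 + 8 = 17
Heidi → Ivan → Grace → Carol → Liam → Alice: 1 + 5 + 4 + 1 + 8 = 19
Heidi → Ivan → Nora → Carol → Liam → Alice: 1 + 7 + 2 + 1 + 8 = 19
Best route has total 15.

15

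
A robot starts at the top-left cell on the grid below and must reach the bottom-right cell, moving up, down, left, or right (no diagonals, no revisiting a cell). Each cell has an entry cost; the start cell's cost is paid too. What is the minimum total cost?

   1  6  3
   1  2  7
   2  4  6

14

Take r0c0 -> r1c0 -> r1c1 -> r2c1 -> r2c2 for a total of 1 + 1 + 2 + 4 + 6 = 14.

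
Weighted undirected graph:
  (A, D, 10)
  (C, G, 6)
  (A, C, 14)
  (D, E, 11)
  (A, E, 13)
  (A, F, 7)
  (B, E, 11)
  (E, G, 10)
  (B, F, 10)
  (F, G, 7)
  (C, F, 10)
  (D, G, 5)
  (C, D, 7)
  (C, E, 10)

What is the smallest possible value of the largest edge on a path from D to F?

Comparing a few candidate routes:
D - C - G - F: max(7, 6, 7) = 7
D - G - F: max(5, 7) = 7
D - C - F: max(7, 10) = 10
D - C - E - G - F: max(7, 10, 10, 7) = 10
D - G - C - F: max(5, 6, 10) = 10
D - G - E - C - F: max(5, 10, 10, 10) = 10
Smallest bottleneck: 7.

7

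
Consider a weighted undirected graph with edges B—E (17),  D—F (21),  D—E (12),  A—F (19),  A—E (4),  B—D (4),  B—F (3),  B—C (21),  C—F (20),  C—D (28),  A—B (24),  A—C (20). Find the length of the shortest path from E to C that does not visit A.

37

A few of the E→C routes:
E→D→B→F→C: 12 + 4 + 3 + 20 = 39
E→B→C: 17 + 21 = 38
E→D→B→C: 12 + 4 + 21 = 37
Shortest: 37.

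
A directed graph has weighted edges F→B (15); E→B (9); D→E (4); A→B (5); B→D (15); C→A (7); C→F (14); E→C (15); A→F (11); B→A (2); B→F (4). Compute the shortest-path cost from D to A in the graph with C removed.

15

Candidate routes:
D-E-B-A: 4 + 9 + 2 = 15
Shortest: 15.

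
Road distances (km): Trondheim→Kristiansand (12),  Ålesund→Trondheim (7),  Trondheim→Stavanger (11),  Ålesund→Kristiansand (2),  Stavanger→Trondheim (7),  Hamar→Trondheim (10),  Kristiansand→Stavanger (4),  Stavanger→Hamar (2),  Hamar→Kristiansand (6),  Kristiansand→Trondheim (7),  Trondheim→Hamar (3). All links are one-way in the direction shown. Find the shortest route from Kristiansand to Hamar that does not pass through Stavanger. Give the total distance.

Candidate routes:
Kristiansand -> Trondheim -> Hamar: 7 + 3 = 10
The minimum is 10 km.

10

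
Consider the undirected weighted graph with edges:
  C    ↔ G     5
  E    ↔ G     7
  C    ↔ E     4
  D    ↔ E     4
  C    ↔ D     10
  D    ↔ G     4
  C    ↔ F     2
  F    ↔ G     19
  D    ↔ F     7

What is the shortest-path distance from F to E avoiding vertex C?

Paths from F to E avoiding C:
F - G - D - E: 19 + 4 + 4 = 27
F - D - E: 7 + 4 = 11
F - D - G - E: 7 + 4 + 7 = 18
F - G - E: 19 + 7 = 26
Best route has total 11.

11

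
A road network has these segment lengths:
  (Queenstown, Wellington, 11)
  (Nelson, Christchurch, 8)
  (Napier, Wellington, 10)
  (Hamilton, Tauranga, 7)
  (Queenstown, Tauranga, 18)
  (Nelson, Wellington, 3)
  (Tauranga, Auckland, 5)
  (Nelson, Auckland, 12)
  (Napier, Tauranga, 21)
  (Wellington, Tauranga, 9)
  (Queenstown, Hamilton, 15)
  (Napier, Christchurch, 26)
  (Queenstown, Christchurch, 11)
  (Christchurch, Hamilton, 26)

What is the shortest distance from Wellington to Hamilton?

Some routes from Wellington to Hamilton:
Wellington → Tauranga → Hamilton: 9 + 7 = 16
Wellington → Nelson → Auckland → Tauranga → Hamilton: 3 + 12 + 5 + 7 = 27
Wellington → Queenstown → Hamilton: 11 + 15 = 26
Shortest: 16.

16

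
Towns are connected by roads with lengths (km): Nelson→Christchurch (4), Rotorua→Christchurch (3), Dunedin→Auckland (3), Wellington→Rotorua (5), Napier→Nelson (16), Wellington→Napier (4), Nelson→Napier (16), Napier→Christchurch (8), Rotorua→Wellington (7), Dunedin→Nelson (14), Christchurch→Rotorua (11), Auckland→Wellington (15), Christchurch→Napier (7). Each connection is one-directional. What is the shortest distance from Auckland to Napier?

19

Paths from Auckland to Napier:
Auckland→Wellington→Rotorua→Christchurch→Napier: 15 + 5 + 3 + 7 = 30
Auckland→Wellington→Napier: 15 + 4 = 19
Best route has total 19 km.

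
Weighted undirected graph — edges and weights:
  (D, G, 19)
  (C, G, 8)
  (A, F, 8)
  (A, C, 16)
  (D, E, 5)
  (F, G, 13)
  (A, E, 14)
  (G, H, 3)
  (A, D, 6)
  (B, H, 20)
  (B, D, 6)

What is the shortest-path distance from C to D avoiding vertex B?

A few of the C→D routes:
C → G → D: 8 + 19 = 27
C → A → E → D: 16 + 14 + 5 = 35
C → G → F → A → D: 8 + 13 + 8 + 6 = 35
C → A → D: 16 + 6 = 22
Shortest: 22.

22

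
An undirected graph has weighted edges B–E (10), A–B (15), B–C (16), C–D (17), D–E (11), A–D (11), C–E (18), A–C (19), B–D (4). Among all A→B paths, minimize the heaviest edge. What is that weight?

11

Some routes from A to B:
A - D - E - B: max(11, 11, 10) = 11
A - D - B: max(11, 4) = 11
A - B: max(15) = 15
Best route has worst link 11.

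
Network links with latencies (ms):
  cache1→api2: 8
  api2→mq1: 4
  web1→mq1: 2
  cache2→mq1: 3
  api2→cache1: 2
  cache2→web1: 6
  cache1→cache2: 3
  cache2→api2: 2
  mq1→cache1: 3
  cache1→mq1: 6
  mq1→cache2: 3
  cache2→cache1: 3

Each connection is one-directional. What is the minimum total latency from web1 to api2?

7

Paths from web1 to api2:
web1→mq1→cache2→api2: 2 + 3 + 2 = 7
web1→mq1→cache1→api2: 2 + 3 + 8 = 13
web1→mq1→cache1→cache2→api2: 2 + 3 + 3 + 2 = 10
web1→mq1→cache2→cache1→api2: 2 + 3 + 3 + 8 = 16
Best route has total 7 ms.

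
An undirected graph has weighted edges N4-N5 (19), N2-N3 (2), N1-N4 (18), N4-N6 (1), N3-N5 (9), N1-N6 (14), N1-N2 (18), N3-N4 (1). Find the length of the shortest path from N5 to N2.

A few of the N5→N2 routes:
N5→N4→N3→N2: 19 + 1 + 2 = 22
N5→N3→N4→N1→N2: 9 + 1 + 18 + 18 = 46
N5→N3→N2: 9 + 2 = 11
N5→N3→N4→N6→N1→N2: 9 + 1 + 1 + 14 + 18 = 43
The minimum is 11.

11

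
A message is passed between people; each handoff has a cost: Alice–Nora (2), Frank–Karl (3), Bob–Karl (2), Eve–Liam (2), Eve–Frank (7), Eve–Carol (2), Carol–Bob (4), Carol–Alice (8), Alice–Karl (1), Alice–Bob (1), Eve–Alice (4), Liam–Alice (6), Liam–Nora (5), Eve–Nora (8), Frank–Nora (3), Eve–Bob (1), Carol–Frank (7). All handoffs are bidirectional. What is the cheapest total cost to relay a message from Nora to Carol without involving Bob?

A few of the Nora→Carol routes:
Nora-Liam-Eve-Carol: 5 + 2 + 2 = 9
Nora-Alice-Carol: 2 + 8 = 10
Nora-Alice-Eve-Carol: 2 + 4 + 2 = 8
Nora-Frank-Carol: 3 + 7 = 10
The minimum is 8.

8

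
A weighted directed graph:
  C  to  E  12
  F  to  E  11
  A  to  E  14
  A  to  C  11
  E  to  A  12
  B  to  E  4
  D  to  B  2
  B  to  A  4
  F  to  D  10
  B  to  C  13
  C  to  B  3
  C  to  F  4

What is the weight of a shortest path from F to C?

25

Checking several routes:
F-D-B-C: 10 + 2 + 13 = 25
F-D-B-A-C: 10 + 2 + 4 + 11 = 27
F-E-A-C: 11 + 12 + 11 = 34
Best route has total 25.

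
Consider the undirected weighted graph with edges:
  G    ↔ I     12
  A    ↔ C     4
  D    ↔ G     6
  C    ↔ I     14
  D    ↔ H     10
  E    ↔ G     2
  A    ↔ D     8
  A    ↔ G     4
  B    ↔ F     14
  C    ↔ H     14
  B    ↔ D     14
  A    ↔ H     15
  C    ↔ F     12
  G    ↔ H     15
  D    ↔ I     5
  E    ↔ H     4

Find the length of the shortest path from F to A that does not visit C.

Comparing a few candidate routes:
F → B → D → H → A: 14 + 14 + 10 + 15 = 53
F → B → D → A: 14 + 14 + 8 = 36
F → B → D → H → E → G → A: 14 + 14 + 10 + 4 + 2 + 4 = 48
F → B → D → G → A: 14 + 14 + 6 + 4 = 38
F → B → D → I → G → A: 14 + 14 + 5 + 12 + 4 = 49
Best route has total 36.

36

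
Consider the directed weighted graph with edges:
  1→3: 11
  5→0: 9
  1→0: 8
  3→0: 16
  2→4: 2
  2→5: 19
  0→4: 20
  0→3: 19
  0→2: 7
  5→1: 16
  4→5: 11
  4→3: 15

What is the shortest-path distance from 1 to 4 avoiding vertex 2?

Paths from 1 to 4 avoiding 2:
1 -> 3 -> 0 -> 4: 11 + 16 + 20 = 47
1 -> 0 -> 4: 8 + 20 = 28
The minimum is 28.

28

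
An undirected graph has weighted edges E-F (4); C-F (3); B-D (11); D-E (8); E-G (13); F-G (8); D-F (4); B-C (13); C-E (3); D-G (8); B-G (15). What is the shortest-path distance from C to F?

3

Some routes from C to F:
C→E→D→F: 3 + 8 + 4 = 15
C→E→D→G→F: 3 + 8 + 8 + 8 = 27
C→F: 3
C→E→F: 3 + 4 = 7
C→E→G→F: 3 + 13 + 8 = 24
Shortest: 3.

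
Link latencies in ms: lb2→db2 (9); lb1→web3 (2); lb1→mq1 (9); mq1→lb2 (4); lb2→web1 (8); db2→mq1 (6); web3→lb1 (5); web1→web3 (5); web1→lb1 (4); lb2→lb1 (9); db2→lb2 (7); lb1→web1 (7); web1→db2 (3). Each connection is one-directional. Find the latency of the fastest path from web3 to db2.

Candidate routes:
web3→lb1→mq1→lb2→db2: 5 + 9 + 4 + 9 = 27
web3→lb1→mq1→lb2→web1→db2: 5 + 9 + 4 + 8 + 3 = 29
web3→lb1→web1→db2: 5 + 7 + 3 = 15
The minimum is 15 ms.

15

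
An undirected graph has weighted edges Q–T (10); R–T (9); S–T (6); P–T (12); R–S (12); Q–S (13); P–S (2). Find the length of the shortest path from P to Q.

Routes from P to Q:
P -> T -> S -> Q: 12 + 6 + 13 = 31
P -> T -> R -> S -> Q: 12 + 9 + 12 + 13 = 46
P -> S -> Q: 2 + 13 = 15
P -> S -> R -> T -> Q: 2 + 12 + 9 + 10 = 33
P -> T -> Q: 12 + 10 = 22
P -> S -> T -> Q: 2 + 6 + 10 = 18
Shortest: 15.

15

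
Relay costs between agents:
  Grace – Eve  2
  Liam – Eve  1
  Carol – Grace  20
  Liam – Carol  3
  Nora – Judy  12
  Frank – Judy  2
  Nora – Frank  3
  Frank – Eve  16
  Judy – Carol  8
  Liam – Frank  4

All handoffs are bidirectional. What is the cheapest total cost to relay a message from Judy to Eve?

Checking several routes:
Judy → Frank → Eve: 2 + 16 = 18
Judy → Frank → Liam → Eve: 2 + 4 + 1 = 7
Judy → Carol → Liam → Eve: 8 + 3 + 1 = 12
Best route has total 7.

7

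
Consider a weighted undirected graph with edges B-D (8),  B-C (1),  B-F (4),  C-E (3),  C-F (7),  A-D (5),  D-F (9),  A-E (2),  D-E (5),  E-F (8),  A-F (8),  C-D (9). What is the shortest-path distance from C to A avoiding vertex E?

Some routes from C to A avoiding E:
C -> B -> D -> A: 1 + 8 + 5 = 14
C -> B -> F -> A: 1 + 4 + 8 = 13
C -> D -> A: 9 + 5 = 14
Shortest: 13.

13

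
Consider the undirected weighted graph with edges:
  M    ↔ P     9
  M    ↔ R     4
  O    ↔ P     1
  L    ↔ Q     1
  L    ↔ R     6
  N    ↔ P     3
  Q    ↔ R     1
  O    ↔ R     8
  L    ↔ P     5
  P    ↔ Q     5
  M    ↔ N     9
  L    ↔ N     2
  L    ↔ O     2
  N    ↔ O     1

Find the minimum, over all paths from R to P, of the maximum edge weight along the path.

Some routes from R to P:
R-Q-L-N-P: max(1, 1, 2, 3) = 3
R-Q-L-O-N-P: max(1, 1, 2, 1, 3) = 3
R-Q-L-O-P: max(1, 1, 2, 1) = 2
R-Q-L-N-O-P: max(1, 1, 2, 1, 1) = 2
Best route has worst link 2.

2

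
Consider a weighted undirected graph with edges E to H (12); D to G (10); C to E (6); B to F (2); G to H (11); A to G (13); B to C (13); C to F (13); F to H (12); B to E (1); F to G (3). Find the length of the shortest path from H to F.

12

Some routes from H to F:
H-F: 12
H-E-B-F: 12 + 1 + 2 = 15
H-G-F: 11 + 3 = 14
The minimum is 12.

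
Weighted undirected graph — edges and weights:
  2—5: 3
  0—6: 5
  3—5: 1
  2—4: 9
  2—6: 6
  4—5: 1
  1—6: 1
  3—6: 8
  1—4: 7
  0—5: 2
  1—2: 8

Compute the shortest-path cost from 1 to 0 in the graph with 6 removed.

10

Candidate routes:
1-4-2-5-0: 7 + 9 + 3 + 2 = 21
1-2-4-5-0: 8 + 9 + 1 + 2 = 20
1-4-5-0: 7 + 1 + 2 = 10
1-2-5-0: 8 + 3 + 2 = 13
The minimum is 10.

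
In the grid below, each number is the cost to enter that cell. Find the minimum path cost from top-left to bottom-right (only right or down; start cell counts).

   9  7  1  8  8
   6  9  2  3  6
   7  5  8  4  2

28

Best path: [0,0] -> [0,1] -> [0,2] -> [1,2] -> [1,3] -> [2,3] -> [2,4]
Cost: 9 + 7 + 1 + 2 + 3 + 4 + 2 = 28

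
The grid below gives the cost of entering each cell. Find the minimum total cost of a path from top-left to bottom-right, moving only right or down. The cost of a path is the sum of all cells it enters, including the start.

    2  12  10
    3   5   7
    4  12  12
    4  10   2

Best path: [0,0] [1,0] [2,0] [3,0] [3,1] [3,2]
Cost: 2 + 3 + 4 + 4 + 10 + 2 = 25
For comparison, the top-then-right route costs 45.

25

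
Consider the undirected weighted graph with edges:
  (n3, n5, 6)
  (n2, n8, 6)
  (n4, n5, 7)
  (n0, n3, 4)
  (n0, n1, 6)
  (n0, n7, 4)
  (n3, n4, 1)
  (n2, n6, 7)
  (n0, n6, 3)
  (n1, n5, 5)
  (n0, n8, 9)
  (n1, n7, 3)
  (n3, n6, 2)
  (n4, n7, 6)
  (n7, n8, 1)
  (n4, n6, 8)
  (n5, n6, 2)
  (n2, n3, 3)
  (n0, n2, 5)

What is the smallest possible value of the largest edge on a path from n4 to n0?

3

Checking several routes:
n4→n3→n2→n0: max(1, 3, 5) = 5
n4→n3→n6→n5→n1→n7→n0: max(1, 2, 2, 5, 3, 4) = 5
n4→n3→n0: max(1, 4) = 4
n4→n3→n6→n0: max(1, 2, 3) = 3
The minimum achievable maximum is 3.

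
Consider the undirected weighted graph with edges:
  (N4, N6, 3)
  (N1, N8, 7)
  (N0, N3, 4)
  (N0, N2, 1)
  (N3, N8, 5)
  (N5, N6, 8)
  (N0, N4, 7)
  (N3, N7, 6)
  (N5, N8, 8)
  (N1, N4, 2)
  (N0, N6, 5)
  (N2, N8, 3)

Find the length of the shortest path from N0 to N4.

Comparing a few candidate routes:
N0 → N3 → N8 → N1 → N4: 4 + 5 + 7 + 2 = 18
N0 → N6 → N4: 5 + 3 = 8
N0 → N2 → N8 → N1 → N4: 1 + 3 + 7 + 2 = 13
N0 → N2 → N8 → N5 → N6 → N4: 1 + 3 + 8 + 8 + 3 = 23
N0 → N4: 7
Shortest: 7.

7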